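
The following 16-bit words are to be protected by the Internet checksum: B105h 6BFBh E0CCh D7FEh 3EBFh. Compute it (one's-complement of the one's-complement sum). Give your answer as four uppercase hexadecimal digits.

One's-complement addition (fold any carry out of bit 15 back into bit 0):
  0xB105 + 0x6BFB = 0x11D00 → wrap carry → 0x1D01
  0x1D01 + 0xE0CC = 0x0FDCD
  0xFDCD + 0xD7FE = 0x1D5CB → wrap carry → 0xD5CC
  0xD5CC + 0x3EBF = 0x1148B → wrap carry → 0x148C
One's-complement sum = 0x148C.
Checksum = ~0x148C & 0xFFFF = 0xEB73.

EB73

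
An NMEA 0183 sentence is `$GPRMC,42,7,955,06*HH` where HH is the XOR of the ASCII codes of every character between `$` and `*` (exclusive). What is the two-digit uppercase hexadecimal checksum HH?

XOR the ASCII codes of the payload characters:
  'G' = 0x47 → acc = 0x47
  'P' = 0x50 → acc = 0x17
  'R' = 0x52 → acc = 0x45
  'M' = 0x4D → acc = 0x08
  'C' = 0x43 → acc = 0x4B
  ',' = 0x2C → acc = 0x67
  '4' = 0x34 → acc = 0x53
  '2' = 0x32 → acc = 0x61
  ',' = 0x2C → acc = 0x4D
  '7' = 0x37 → acc = 0x7A
  ',' = 0x2C → acc = 0x56
  '9' = 0x39 → acc = 0x6F
  '5' = 0x35 → acc = 0x5A
  '5' = 0x35 → acc = 0x6F
  ',' = 0x2C → acc = 0x43
  '0' = 0x30 → acc = 0x73
  '6' = 0x36 → acc = 0x45
Checksum = 0x45.

45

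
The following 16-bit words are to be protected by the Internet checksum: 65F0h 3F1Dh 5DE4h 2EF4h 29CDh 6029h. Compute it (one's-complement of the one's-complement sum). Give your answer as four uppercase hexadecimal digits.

One's-complement addition (fold any carry out of bit 15 back into bit 0):
  0x65F0 + 0x3F1D = 0x0A50D
  0xA50D + 0x5DE4 = 0x102F1 → wrap carry → 0x02F2
  0x02F2 + 0x2EF4 = 0x031E6
  0x31E6 + 0x29CD = 0x05BB3
  0x5BB3 + 0x6029 = 0x0BBDC
One's-complement sum = 0xBBDC.
Checksum = ~0xBBDC & 0xFFFF = 0x4423.

4423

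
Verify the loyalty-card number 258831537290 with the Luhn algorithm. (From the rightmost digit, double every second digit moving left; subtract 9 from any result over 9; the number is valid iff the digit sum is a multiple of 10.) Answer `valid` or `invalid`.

From the right, keep odd positions and double even positions (subtract 9 from any doubled value over 9):
  doubled (positions 2,4,...): 9 5 1 6 7 4 → sum 32
  kept (positions 1,3,...): 0 2 3 1 8 5 → sum 19
Total = 51.
51 mod 10 = 1, so the number is invalid.

invalid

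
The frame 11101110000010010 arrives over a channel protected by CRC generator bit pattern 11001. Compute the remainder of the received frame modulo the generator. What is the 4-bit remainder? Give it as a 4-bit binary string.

0000

Modulo-2 division of 11101110000010010 by 11001:
  pos 0: 11101 XOR 11001 = 00100
  pos 2: 10011 XOR 11001 = 01010
  pos 3: 10100 XOR 11001 = 01101
  pos 4: 11010 XOR 11001 = 00011
  pos 7: 11000 XOR 11001 = 00001
  pos 11: 11001 XOR 11001 = 00000
Remainder = 0000 (zero — the frame passes the CRC check).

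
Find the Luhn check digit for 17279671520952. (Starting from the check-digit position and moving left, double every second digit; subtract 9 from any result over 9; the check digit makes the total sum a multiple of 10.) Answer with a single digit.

9

Partial digits right→left: 2 5 9 0 2 5 1 7 6 9 7 2 7 1
Double every second digit counting from the check-digit position (so the 1st, 3rd, 5th, ... of the partial from the right).
  doubled (with −9 where >9): 4 9 4 2 3 5 5 → sum 32
  kept as-is: 5 0 5 7 9 2 1 → sum 29
Total = 32 + 29 = 61.
Check digit = (10 − (61 mod 10)) mod 10 = 9.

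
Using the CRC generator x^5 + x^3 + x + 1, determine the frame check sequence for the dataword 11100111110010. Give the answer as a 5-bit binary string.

11111

Append 5 zeros: 1110011111001000000. Divide by 101011 (XOR where the leading bit is 1):
  pos 0: 111001 XOR 101011 = 010010
  pos 1: 100101 XOR 101011 = 001110
  pos 3: 111011 XOR 101011 = 010000
  pos 4: 100001 XOR 101011 = 001010
  pos 6: 101000 XOR 101011 = 000011
  pos 10: 111000 XOR 101011 = 010011
  pos 11: 100110 XOR 101011 = 001101
  pos 13: 110100 XOR 101011 = 011111
Remainder (last 5 bits) = 11111. This is the CRC / FCS.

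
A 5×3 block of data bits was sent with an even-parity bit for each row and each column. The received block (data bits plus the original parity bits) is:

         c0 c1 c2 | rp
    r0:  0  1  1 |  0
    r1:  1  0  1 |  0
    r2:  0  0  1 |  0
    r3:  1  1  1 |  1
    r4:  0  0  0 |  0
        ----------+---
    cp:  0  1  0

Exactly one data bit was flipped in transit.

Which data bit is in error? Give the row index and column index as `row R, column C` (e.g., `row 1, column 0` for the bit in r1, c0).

Recompute each row's even parity and compare to rp:
  r0: data parity 0, sent rp 0 → ok
  r1: data parity 0, sent rp 0 → ok
  r2: data parity 1, sent rp 0 → mismatch
  r3: data parity 1, sent rp 1 → ok
  r4: data parity 0, sent rp 0 → ok
Recompute each column's even parity and compare to cp:
  c0: data parity 0, sent cp 0 → ok
  c1: data parity 0, sent cp 1 → mismatch
  c2: data parity 0, sent cp 0 → ok
Exactly one row (r2) and one column (c1) fail → the flipped bit is at their intersection.

row 2, column 1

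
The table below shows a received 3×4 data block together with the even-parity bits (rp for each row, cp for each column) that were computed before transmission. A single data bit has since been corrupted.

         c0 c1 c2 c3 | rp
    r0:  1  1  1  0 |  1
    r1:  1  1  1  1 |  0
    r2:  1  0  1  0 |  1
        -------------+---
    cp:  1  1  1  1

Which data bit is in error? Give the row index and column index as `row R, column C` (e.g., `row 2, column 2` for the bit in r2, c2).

row 2, column 1

Recompute each row's even parity and compare to rp:
  r0: data parity 1, sent rp 1 → ok
  r1: data parity 0, sent rp 0 → ok
  r2: data parity 0, sent rp 1 → mismatch
Recompute each column's even parity and compare to cp:
  c0: data parity 1, sent cp 1 → ok
  c1: data parity 0, sent cp 1 → mismatch
  c2: data parity 1, sent cp 1 → ok
  c3: data parity 1, sent cp 1 → ok
Exactly one row (r2) and one column (c1) fail → the flipped bit is at their intersection.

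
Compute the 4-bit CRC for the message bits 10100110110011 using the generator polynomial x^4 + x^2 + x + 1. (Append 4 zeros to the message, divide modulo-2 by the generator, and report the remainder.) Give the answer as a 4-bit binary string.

Append 4 zeros: 101001101100110000. Divide by 10111 (XOR where the leading bit is 1):
  pos 0: 10100 XOR 10111 = 00011
  pos 3: 11110 XOR 10111 = 01001
  pos 4: 10011 XOR 10111 = 00100
  pos 6: 10010 XOR 10111 = 00101
  pos 8: 10101 XOR 10111 = 00010
  pos 11: 10100 XOR 10111 = 00011
Remainder (last 4 bits) = 1100. This is the CRC / FCS.

1100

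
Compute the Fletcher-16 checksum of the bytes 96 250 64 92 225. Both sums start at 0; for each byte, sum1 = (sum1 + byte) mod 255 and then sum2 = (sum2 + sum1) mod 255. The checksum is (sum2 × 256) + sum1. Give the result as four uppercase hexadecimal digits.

Running sums (mod 255):
  after byte 0 (96): sum1=96, sum2=96
  after byte 1 (250): sum1=91, sum2=187
  after byte 2 (64): sum1=155, sum2=87
  after byte 3 (92): sum1=247, sum2=79
  after byte 4 (225): sum1=217, sum2=41
Checksum = sum2·256 + sum1 = 41·256 + 217 = 10713 = 0x29D9.

29D9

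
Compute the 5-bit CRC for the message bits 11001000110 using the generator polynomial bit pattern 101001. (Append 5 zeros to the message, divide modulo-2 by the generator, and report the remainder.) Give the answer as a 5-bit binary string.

Append 5 zeros: 1100100011000000. Divide by 101001 (XOR where the leading bit is 1):
  pos 0: 110010 XOR 101001 = 011011
  pos 1: 110110 XOR 101001 = 011111
  pos 2: 111110 XOR 101001 = 010111
  pos 3: 101111 XOR 101001 = 000110
  pos 6: 110100 XOR 101001 = 011101
  pos 7: 111010 XOR 101001 = 010011
  pos 8: 100110 XOR 101001 = 001111
  pos 10: 111100 XOR 101001 = 010101
Remainder (last 5 bits) = 10101. This is the CRC / FCS.

10101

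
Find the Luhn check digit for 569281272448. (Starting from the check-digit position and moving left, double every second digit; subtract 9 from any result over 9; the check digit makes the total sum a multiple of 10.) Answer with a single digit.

1

Partial digits right→left: 8 4 4 2 7 2 1 8 2 9 6 5
Double every second digit counting from the check-digit position (so the 1st, 3rd, 5th, ... of the partial from the right).
  doubled (with −9 where >9): 7 8 5 2 4 3 → sum 29
  kept as-is: 4 2 2 8 9 5 → sum 30
Total = 29 + 30 = 59.
Check digit = (10 − (59 mod 10)) mod 10 = 1.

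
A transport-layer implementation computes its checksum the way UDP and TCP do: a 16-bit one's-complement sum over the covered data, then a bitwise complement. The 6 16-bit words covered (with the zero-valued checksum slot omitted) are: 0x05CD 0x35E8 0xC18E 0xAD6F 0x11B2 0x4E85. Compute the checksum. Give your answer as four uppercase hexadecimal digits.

F514

One's-complement addition (fold any carry out of bit 15 back into bit 0):
  0x05CD + 0x35E8 = 0x03BB5
  0x3BB5 + 0xC18E = 0x0FD43
  0xFD43 + 0xAD6F = 0x1AAB2 → wrap carry → 0xAAB3
  0xAAB3 + 0x11B2 = 0x0BC65
  0xBC65 + 0x4E85 = 0x10AEA → wrap carry → 0x0AEB
One's-complement sum = 0x0AEB.
Checksum = ~0x0AEB & 0xFFFF = 0xF514.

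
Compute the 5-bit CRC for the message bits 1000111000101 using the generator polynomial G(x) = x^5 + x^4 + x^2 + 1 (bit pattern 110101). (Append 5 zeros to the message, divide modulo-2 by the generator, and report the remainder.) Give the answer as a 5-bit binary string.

00101

Append 5 zeros: 100011100010100000. Divide by 110101 (XOR where the leading bit is 1):
  pos 0: 100011 XOR 110101 = 010110
  pos 1: 101101 XOR 110101 = 011000
  pos 2: 110000 XOR 110101 = 000101
  pos 5: 101001 XOR 110101 = 011100
  pos 6: 111000 XOR 110101 = 001101
  pos 8: 110110 XOR 110101 = 000011
  pos 12: 110000 XOR 110101 = 000101
Remainder (last 5 bits) = 00101. This is the CRC / FCS.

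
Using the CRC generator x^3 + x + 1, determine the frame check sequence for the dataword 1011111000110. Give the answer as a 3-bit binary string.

Append 3 zeros: 1011111000110000. Divide by 1011 (XOR where the leading bit is 1):
  pos 0: 1011 XOR 1011 = 0000
  pos 4: 1110 XOR 1011 = 0101
  pos 5: 1010 XOR 1011 = 0001
  pos 8: 1011 XOR 1011 = 0000
Remainder (last 3 bits) = 000. This is the CRC / FCS.

000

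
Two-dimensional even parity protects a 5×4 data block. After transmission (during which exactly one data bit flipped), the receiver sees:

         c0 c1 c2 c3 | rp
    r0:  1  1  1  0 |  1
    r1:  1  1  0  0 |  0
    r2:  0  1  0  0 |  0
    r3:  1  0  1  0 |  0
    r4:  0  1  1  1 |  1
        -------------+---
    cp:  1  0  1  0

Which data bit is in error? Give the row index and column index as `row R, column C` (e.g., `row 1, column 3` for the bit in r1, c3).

row 2, column 3

Recompute each row's even parity and compare to rp:
  r0: data parity 1, sent rp 1 → ok
  r1: data parity 0, sent rp 0 → ok
  r2: data parity 1, sent rp 0 → mismatch
  r3: data parity 0, sent rp 0 → ok
  r4: data parity 1, sent rp 1 → ok
Recompute each column's even parity and compare to cp:
  c0: data parity 1, sent cp 1 → ok
  c1: data parity 0, sent cp 0 → ok
  c2: data parity 1, sent cp 1 → ok
  c3: data parity 1, sent cp 0 → mismatch
Exactly one row (r2) and one column (c3) fail → the flipped bit is at their intersection.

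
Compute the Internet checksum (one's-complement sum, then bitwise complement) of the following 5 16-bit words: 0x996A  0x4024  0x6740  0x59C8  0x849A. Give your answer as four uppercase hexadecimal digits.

E0CD

One's-complement addition (fold any carry out of bit 15 back into bit 0):
  0x996A + 0x4024 = 0x0D98E
  0xD98E + 0x6740 = 0x140CE → wrap carry → 0x40CF
  0x40CF + 0x59C8 = 0x09A97
  0x9A97 + 0x849A = 0x11F31 → wrap carry → 0x1F32
One's-complement sum = 0x1F32.
Checksum = ~0x1F32 & 0xFFFF = 0xE0CD.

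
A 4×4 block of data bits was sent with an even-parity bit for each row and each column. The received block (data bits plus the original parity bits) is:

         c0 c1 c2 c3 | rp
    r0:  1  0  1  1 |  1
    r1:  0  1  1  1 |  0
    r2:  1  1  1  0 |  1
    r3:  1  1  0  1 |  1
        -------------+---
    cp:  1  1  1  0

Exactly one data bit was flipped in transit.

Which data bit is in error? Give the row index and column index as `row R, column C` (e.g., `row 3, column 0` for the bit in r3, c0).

row 1, column 3

Recompute each row's even parity and compare to rp:
  r0: data parity 1, sent rp 1 → ok
  r1: data parity 1, sent rp 0 → mismatch
  r2: data parity 1, sent rp 1 → ok
  r3: data parity 1, sent rp 1 → ok
Recompute each column's even parity and compare to cp:
  c0: data parity 1, sent cp 1 → ok
  c1: data parity 1, sent cp 1 → ok
  c2: data parity 1, sent cp 1 → ok
  c3: data parity 1, sent cp 0 → mismatch
Exactly one row (r1) and one column (c3) fail → the flipped bit is at their intersection.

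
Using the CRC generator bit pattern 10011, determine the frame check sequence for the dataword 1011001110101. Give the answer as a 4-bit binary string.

Append 4 zeros: 10110011101010000. Divide by 10011 (XOR where the leading bit is 1):
  pos 0: 10110 XOR 10011 = 00101
  pos 2: 10101 XOR 10011 = 00110
  pos 4: 11011 XOR 10011 = 01000
  pos 5: 10000 XOR 10011 = 00011
  pos 8: 11101 XOR 10011 = 01110
  pos 9: 11100 XOR 10011 = 01111
  pos 10: 11110 XOR 10011 = 01101
  pos 11: 11010 XOR 10011 = 01001
  pos 12: 10010 XOR 10011 = 00001
Remainder (last 4 bits) = 0001. This is the CRC / FCS.

0001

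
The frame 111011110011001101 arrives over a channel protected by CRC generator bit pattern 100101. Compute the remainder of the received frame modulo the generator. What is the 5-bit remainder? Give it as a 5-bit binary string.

00000

Modulo-2 division of 111011110011001101 by 100101:
  pos 0: 111011 XOR 100101 = 011110
  pos 1: 111101 XOR 100101 = 011000
  pos 2: 110001 XOR 100101 = 010100
  pos 3: 101000 XOR 100101 = 001101
  pos 5: 110101 XOR 100101 = 010000
  pos 6: 100001 XOR 100101 = 000100
  pos 9: 100001 XOR 100101 = 000100
  pos 12: 100101 XOR 100101 = 000000
Remainder = 00000 (zero — the frame passes the CRC check).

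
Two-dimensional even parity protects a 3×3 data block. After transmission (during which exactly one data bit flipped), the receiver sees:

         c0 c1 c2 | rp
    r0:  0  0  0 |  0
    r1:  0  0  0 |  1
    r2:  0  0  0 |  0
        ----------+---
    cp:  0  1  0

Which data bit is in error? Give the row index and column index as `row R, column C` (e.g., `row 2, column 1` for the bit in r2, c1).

row 1, column 1

Recompute each row's even parity and compare to rp:
  r0: data parity 0, sent rp 0 → ok
  r1: data parity 0, sent rp 1 → mismatch
  r2: data parity 0, sent rp 0 → ok
Recompute each column's even parity and compare to cp:
  c0: data parity 0, sent cp 0 → ok
  c1: data parity 0, sent cp 1 → mismatch
  c2: data parity 0, sent cp 0 → ok
Exactly one row (r1) and one column (c1) fail → the flipped bit is at their intersection.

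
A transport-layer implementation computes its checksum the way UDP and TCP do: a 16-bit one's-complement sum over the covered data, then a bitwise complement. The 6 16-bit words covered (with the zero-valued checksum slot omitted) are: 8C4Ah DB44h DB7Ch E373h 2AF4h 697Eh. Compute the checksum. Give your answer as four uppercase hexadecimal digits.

450D

One's-complement addition (fold any carry out of bit 15 back into bit 0):
  0x8C4A + 0xDB44 = 0x1678E → wrap carry → 0x678F
  0x678F + 0xDB7C = 0x1430B → wrap carry → 0x430C
  0x430C + 0xE373 = 0x1267F → wrap carry → 0x2680
  0x2680 + 0x2AF4 = 0x05174
  0x5174 + 0x697E = 0x0BAF2
One's-complement sum = 0xBAF2.
Checksum = ~0xBAF2 & 0xFFFF = 0x450D.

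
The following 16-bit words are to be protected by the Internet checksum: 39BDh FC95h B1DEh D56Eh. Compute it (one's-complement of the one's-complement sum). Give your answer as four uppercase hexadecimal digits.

425F

One's-complement addition (fold any carry out of bit 15 back into bit 0):
  0x39BD + 0xFC95 = 0x13652 → wrap carry → 0x3653
  0x3653 + 0xB1DE = 0x0E831
  0xE831 + 0xD56E = 0x1BD9F → wrap carry → 0xBDA0
One's-complement sum = 0xBDA0.
Checksum = ~0xBDA0 & 0xFFFF = 0x425F.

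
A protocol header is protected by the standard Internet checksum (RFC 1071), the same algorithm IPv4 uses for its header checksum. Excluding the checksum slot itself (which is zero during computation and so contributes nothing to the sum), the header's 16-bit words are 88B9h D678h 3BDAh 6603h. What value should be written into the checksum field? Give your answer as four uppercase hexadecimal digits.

One's-complement addition (fold any carry out of bit 15 back into bit 0):
  0x88B9 + 0xD678 = 0x15F31 → wrap carry → 0x5F32
  0x5F32 + 0x3BDA = 0x09B0C
  0x9B0C + 0x6603 = 0x1010F → wrap carry → 0x0110
One's-complement sum = 0x0110.
Checksum = ~0x0110 & 0xFFFF = 0xFEEF.

FEEF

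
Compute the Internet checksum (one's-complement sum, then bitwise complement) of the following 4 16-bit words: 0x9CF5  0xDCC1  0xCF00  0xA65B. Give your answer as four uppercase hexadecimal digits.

10EC

One's-complement addition (fold any carry out of bit 15 back into bit 0):
  0x9CF5 + 0xDCC1 = 0x179B6 → wrap carry → 0x79B7
  0x79B7 + 0xCF00 = 0x148B7 → wrap carry → 0x48B8
  0x48B8 + 0xA65B = 0x0EF13
One's-complement sum = 0xEF13.
Checksum = ~0xEF13 & 0xFFFF = 0x10EC.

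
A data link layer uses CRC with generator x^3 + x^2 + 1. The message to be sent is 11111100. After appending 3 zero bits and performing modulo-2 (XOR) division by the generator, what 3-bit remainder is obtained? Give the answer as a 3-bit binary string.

Append 3 zeros: 11111100000. Divide by 1101 (XOR where the leading bit is 1):
  pos 0: 1111 XOR 1101 = 0010
  pos 2: 1011 XOR 1101 = 0110
  pos 3: 1100 XOR 1101 = 0001
  pos 6: 1000 XOR 1101 = 0101
  pos 7: 1010 XOR 1101 = 0111
Remainder (last 3 bits) = 111. This is the CRC / FCS.

111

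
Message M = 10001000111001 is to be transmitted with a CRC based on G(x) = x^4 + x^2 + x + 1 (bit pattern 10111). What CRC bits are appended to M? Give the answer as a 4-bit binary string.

Append 4 zeros: 100010001110010000. Divide by 10111 (XOR where the leading bit is 1):
  pos 0: 10001 XOR 10111 = 00110
  pos 2: 11000 XOR 10111 = 01111
  pos 3: 11110 XOR 10111 = 01001
  pos 4: 10011 XOR 10111 = 00100
  pos 6: 10011 XOR 10111 = 00100
  pos 8: 10000 XOR 10111 = 00111
  pos 10: 11110 XOR 10111 = 01001
  pos 11: 10010 XOR 10111 = 00101
  pos 13: 10100 XOR 10111 = 00011
Remainder (last 4 bits) = 0011. This is the CRC / FCS.

0011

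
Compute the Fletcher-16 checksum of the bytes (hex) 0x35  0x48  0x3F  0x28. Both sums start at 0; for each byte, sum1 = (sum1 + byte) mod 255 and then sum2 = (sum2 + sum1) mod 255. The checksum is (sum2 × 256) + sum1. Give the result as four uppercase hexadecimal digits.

54E4

Running sums (mod 255):
  after byte 0 (0x35): sum1=53, sum2=53
  after byte 1 (0x48): sum1=125, sum2=178
  after byte 2 (0x3F): sum1=188, sum2=111
  after byte 3 (0x28): sum1=228, sum2=84
Checksum = sum2·256 + sum1 = 84·256 + 228 = 21732 = 0x54E4.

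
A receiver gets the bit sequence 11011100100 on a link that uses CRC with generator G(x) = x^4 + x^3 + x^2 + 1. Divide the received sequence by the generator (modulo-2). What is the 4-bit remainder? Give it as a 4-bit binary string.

0000

Modulo-2 division of 11011100100 by 11101:
  pos 0: 11011 XOR 11101 = 00110
  pos 2: 11010 XOR 11101 = 00111
  pos 4: 11101 XOR 11101 = 00000
Remainder = 0000 (zero — the frame passes the CRC check).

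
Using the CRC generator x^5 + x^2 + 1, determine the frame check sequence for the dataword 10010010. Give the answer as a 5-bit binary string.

Append 5 zeros: 1001001000000. Divide by 100101 (XOR where the leading bit is 1):
  pos 0: 100100 XOR 100101 = 000001
  pos 5: 110000 XOR 100101 = 010101
  pos 6: 101010 XOR 100101 = 001111
Remainder (last 5 bits) = 11110. This is the CRC / FCS.

11110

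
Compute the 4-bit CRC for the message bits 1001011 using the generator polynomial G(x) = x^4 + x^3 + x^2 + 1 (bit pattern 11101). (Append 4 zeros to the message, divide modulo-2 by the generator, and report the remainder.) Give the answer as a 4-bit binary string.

Append 4 zeros: 10010110000. Divide by 11101 (XOR where the leading bit is 1):
  pos 0: 10010 XOR 11101 = 01111
  pos 1: 11111 XOR 11101 = 00010
  pos 4: 10100 XOR 11101 = 01001
  pos 5: 10010 XOR 11101 = 01111
  pos 6: 11110 XOR 11101 = 00011
Remainder (last 4 bits) = 0011. This is the CRC / FCS.

0011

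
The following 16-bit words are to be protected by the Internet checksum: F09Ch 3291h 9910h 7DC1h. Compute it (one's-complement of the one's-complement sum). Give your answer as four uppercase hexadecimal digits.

One's-complement addition (fold any carry out of bit 15 back into bit 0):
  0xF09C + 0x3291 = 0x1232D → wrap carry → 0x232E
  0x232E + 0x9910 = 0x0BC3E
  0xBC3E + 0x7DC1 = 0x139FF → wrap carry → 0x3A00
One's-complement sum = 0x3A00.
Checksum = ~0x3A00 & 0xFFFF = 0xC5FF.

C5FF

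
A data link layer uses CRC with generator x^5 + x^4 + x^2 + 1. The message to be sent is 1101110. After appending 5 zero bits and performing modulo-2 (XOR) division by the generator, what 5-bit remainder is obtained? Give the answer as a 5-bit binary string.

Append 5 zeros: 110111000000. Divide by 110101 (XOR where the leading bit is 1):
  pos 0: 110111 XOR 110101 = 000010
  pos 4: 100000 XOR 110101 = 010101
  pos 5: 101010 XOR 110101 = 011111
  pos 6: 111110 XOR 110101 = 001011
Remainder (last 5 bits) = 01011. This is the CRC / FCS.

01011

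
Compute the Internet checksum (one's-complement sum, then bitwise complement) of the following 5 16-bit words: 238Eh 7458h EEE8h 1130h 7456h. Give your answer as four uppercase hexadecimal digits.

One's-complement addition (fold any carry out of bit 15 back into bit 0):
  0x238E + 0x7458 = 0x097E6
  0x97E6 + 0xEEE8 = 0x186CE → wrap carry → 0x86CF
  0x86CF + 0x1130 = 0x097FF
  0x97FF + 0x7456 = 0x10C55 → wrap carry → 0x0C56
One's-complement sum = 0x0C56.
Checksum = ~0x0C56 & 0xFFFF = 0xF3A9.

F3A9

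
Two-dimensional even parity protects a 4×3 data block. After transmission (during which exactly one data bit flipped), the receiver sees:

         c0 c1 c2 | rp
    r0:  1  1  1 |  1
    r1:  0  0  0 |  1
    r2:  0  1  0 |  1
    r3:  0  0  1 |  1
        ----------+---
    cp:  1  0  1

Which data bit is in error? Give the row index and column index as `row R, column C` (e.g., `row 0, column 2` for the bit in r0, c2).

row 1, column 2

Recompute each row's even parity and compare to rp:
  r0: data parity 1, sent rp 1 → ok
  r1: data parity 0, sent rp 1 → mismatch
  r2: data parity 1, sent rp 1 → ok
  r3: data parity 1, sent rp 1 → ok
Recompute each column's even parity and compare to cp:
  c0: data parity 1, sent cp 1 → ok
  c1: data parity 0, sent cp 0 → ok
  c2: data parity 0, sent cp 1 → mismatch
Exactly one row (r1) and one column (c2) fail → the flipped bit is at their intersection.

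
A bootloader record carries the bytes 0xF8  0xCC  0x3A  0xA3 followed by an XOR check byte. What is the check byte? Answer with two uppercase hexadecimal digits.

AD

XOR the bytes together:
  start with 0xF8
  0xF8 ⊕ 0xCC = 0x34
  0x34 ⊕ 0x3A = 0x0E
  0x0E ⊕ 0xA3 = 0xAD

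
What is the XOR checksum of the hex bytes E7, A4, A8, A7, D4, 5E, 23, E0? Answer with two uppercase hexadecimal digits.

XOR the bytes together:
  start with 0xE7
  0xE7 ⊕ 0xA4 = 0x43
  0x43 ⊕ 0xA8 = 0xEB
  0xEB ⊕ 0xA7 = 0x4C
  0x4C ⊕ 0xD4 = 0x98
  0x98 ⊕ 0x5E = 0xC6
  0xC6 ⊕ 0x23 = 0xE5
  0xE5 ⊕ 0xE0 = 0x05

05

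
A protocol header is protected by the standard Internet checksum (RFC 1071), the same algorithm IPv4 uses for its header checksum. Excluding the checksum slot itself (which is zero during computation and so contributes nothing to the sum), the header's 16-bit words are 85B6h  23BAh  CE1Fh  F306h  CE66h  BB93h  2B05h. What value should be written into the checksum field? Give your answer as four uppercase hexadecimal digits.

E068

One's-complement addition (fold any carry out of bit 15 back into bit 0):
  0x85B6 + 0x23BA = 0x0A970
  0xA970 + 0xCE1F = 0x1778F → wrap carry → 0x7790
  0x7790 + 0xF306 = 0x16A96 → wrap carry → 0x6A97
  0x6A97 + 0xCE66 = 0x138FD → wrap carry → 0x38FE
  0x38FE + 0xBB93 = 0x0F491
  0xF491 + 0x2B05 = 0x11F96 → wrap carry → 0x1F97
One's-complement sum = 0x1F97.
Checksum = ~0x1F97 & 0xFFFF = 0xE068.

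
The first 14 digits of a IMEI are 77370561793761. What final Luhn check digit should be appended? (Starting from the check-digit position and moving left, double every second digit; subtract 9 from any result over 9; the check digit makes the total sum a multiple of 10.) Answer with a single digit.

9

Partial digits right→left: 1 6 7 3 9 7 1 6 5 0 7 3 7 7
Double every second digit counting from the check-digit position (so the 1st, 3rd, 5th, ... of the partial from the right).
  doubled (with −9 where >9): 2 5 9 2 1 5 5 → sum 29
  kept as-is: 6 3 7 6 0 3 7 → sum 32
Total = 29 + 32 = 61.
Check digit = (10 − (61 mod 10)) mod 10 = 9.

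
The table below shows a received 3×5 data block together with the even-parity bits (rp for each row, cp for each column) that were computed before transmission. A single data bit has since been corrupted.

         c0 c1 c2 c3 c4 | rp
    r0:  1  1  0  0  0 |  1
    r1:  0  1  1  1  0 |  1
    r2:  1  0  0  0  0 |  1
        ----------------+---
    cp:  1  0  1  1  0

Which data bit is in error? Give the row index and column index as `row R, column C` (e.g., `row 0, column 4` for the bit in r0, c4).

Recompute each row's even parity and compare to rp:
  r0: data parity 0, sent rp 1 → mismatch
  r1: data parity 1, sent rp 1 → ok
  r2: data parity 1, sent rp 1 → ok
Recompute each column's even parity and compare to cp:
  c0: data parity 0, sent cp 1 → mismatch
  c1: data parity 0, sent cp 0 → ok
  c2: data parity 1, sent cp 1 → ok
  c3: data parity 1, sent cp 1 → ok
  c4: data parity 0, sent cp 0 → ok
Exactly one row (r0) and one column (c0) fail → the flipped bit is at their intersection.

row 0, column 0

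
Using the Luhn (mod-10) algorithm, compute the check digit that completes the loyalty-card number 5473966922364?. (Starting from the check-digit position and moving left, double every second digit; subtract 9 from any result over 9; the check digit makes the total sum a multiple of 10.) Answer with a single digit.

4

Partial digits right→left: 4 6 3 2 2 9 6 6 9 3 7 4 5
Double every second digit counting from the check-digit position (so the 1st, 3rd, 5th, ... of the partial from the right).
  doubled (with −9 where >9): 8 6 4 3 9 5 1 → sum 36
  kept as-is: 6 2 9 6 3 4 → sum 30
Total = 36 + 30 = 66.
Check digit = (10 − (66 mod 10)) mod 10 = 4.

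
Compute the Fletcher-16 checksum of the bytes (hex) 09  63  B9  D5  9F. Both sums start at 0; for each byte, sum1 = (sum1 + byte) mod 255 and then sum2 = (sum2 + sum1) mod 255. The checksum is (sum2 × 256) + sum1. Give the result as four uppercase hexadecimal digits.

Running sums (mod 255):
  after byte 0 (09): sum1=9, sum2=9
  after byte 1 (63): sum1=108, sum2=117
  after byte 2 (B9): sum1=38, sum2=155
  after byte 3 (D5): sum1=251, sum2=151
  after byte 4 (9F): sum1=155, sum2=51
Checksum = sum2·256 + sum1 = 51·256 + 155 = 13211 = 0x339B.

339B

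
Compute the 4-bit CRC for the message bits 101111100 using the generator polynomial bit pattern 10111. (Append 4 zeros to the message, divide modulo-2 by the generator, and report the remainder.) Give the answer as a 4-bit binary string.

1010

Append 4 zeros: 1011111000000. Divide by 10111 (XOR where the leading bit is 1):
  pos 0: 10111 XOR 10111 = 00000
  pos 5: 11000 XOR 10111 = 01111
  pos 6: 11110 XOR 10111 = 01001
  pos 7: 10010 XOR 10111 = 00101
Remainder (last 4 bits) = 1010. This is the CRC / FCS.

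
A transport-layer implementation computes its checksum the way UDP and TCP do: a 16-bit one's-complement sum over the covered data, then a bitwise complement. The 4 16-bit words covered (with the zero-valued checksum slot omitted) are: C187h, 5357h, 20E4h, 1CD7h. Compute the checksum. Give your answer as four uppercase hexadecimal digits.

One's-complement addition (fold any carry out of bit 15 back into bit 0):
  0xC187 + 0x5357 = 0x114DE → wrap carry → 0x14DF
  0x14DF + 0x20E4 = 0x035C3
  0x35C3 + 0x1CD7 = 0x0529A
One's-complement sum = 0x529A.
Checksum = ~0x529A & 0xFFFF = 0xAD65.

AD65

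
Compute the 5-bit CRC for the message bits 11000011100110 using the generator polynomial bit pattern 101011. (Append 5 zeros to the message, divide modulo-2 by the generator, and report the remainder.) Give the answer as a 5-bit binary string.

11001

Append 5 zeros: 1100001110011000000. Divide by 101011 (XOR where the leading bit is 1):
  pos 0: 110000 XOR 101011 = 011011
  pos 1: 110111 XOR 101011 = 011100
  pos 2: 111001 XOR 101011 = 010010
  pos 3: 100101 XOR 101011 = 001110
  pos 5: 111000 XOR 101011 = 010011
  pos 6: 100111 XOR 101011 = 001100
  pos 8: 110010 XOR 101011 = 011001
  pos 9: 110010 XOR 101011 = 011001
  pos 10: 110010 XOR 101011 = 011001
  pos 11: 110010 XOR 101011 = 011001
  pos 12: 110010 XOR 101011 = 011001
  pos 13: 110010 XOR 101011 = 011001
Remainder (last 5 bits) = 11001. This is the CRC / FCS.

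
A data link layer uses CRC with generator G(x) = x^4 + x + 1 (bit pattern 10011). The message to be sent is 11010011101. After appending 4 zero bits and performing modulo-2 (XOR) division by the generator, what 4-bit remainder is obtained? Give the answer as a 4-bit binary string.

Append 4 zeros: 110100111010000. Divide by 10011 (XOR where the leading bit is 1):
  pos 0: 11010 XOR 10011 = 01001
  pos 1: 10010 XOR 10011 = 00001
  pos 5: 11110 XOR 10011 = 01101
  pos 6: 11011 XOR 10011 = 01000
  pos 7: 10000 XOR 10011 = 00011
  pos 10: 11000 XOR 10011 = 01011
Remainder (last 4 bits) = 1011. This is the CRC / FCS.

1011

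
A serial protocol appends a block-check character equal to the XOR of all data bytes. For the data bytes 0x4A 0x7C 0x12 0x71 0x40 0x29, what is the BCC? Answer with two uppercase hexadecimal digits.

3C

XOR the bytes together:
  start with 0x4A
  0x4A ⊕ 0x7C = 0x36
  0x36 ⊕ 0x12 = 0x24
  0x24 ⊕ 0x71 = 0x55
  0x55 ⊕ 0x40 = 0x15
  0x15 ⊕ 0x29 = 0x3C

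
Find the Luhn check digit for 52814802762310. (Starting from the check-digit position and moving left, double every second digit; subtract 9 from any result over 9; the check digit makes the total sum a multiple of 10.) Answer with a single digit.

Partial digits right→left: 0 1 3 2 6 7 2 0 8 4 1 8 2 5
Double every second digit counting from the check-digit position (so the 1st, 3rd, 5th, ... of the partial from the right).
  doubled (with −9 where >9): 0 6 3 4 7 2 4 → sum 26
  kept as-is: 1 2 7 0 4 8 5 → sum 27
Total = 26 + 27 = 53.
Check digit = (10 − (53 mod 10)) mod 10 = 7.

7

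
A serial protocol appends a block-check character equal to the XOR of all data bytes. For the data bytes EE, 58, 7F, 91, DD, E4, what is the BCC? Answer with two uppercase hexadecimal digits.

61

XOR the bytes together:
  start with 0xEE
  0xEE ⊕ 0x58 = 0xB6
  0xB6 ⊕ 0x7F = 0xC9
  0xC9 ⊕ 0x91 = 0x58
  0x58 ⊕ 0xDD = 0x85
  0x85 ⊕ 0xE4 = 0x61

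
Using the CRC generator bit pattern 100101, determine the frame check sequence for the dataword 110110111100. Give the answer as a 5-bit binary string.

00100

Append 5 zeros: 11011011110000000. Divide by 100101 (XOR where the leading bit is 1):
  pos 0: 110110 XOR 100101 = 010011
  pos 1: 100111 XOR 100101 = 000010
  pos 5: 101110 XOR 100101 = 001011
  pos 7: 101100 XOR 100101 = 001001
  pos 9: 100100 XOR 100101 = 000001
Remainder (last 5 bits) = 00100. This is the CRC / FCS.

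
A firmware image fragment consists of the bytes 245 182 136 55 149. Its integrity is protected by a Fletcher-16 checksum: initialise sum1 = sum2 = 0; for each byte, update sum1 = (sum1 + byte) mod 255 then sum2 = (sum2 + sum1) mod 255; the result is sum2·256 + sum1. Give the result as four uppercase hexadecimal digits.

4602

Running sums (mod 255):
  after byte 0 (245): sum1=245, sum2=245
  after byte 1 (182): sum1=172, sum2=162
  after byte 2 (136): sum1=53, sum2=215
  after byte 3 (55): sum1=108, sum2=68
  after byte 4 (149): sum1=2, sum2=70
Checksum = sum2·256 + sum1 = 70·256 + 2 = 17922 = 0x4602.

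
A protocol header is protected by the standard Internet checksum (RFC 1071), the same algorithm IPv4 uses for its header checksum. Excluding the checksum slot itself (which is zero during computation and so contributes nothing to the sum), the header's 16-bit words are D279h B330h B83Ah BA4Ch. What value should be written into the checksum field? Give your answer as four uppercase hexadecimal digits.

07CE

One's-complement addition (fold any carry out of bit 15 back into bit 0):
  0xD279 + 0xB330 = 0x185A9 → wrap carry → 0x85AA
  0x85AA + 0xB83A = 0x13DE4 → wrap carry → 0x3DE5
  0x3DE5 + 0xBA4C = 0x0F831
One's-complement sum = 0xF831.
Checksum = ~0xF831 & 0xFFFF = 0x07CE.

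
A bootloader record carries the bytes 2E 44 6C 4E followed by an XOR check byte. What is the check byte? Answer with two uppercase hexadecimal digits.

48

XOR the bytes together:
  start with 0x2E
  0x2E ⊕ 0x44 = 0x6A
  0x6A ⊕ 0x6C = 0x06
  0x06 ⊕ 0x4E = 0x48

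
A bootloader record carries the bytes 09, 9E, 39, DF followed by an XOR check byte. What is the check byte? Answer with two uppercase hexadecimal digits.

71

XOR the bytes together:
  start with 0x09
  0x09 ⊕ 0x9E = 0x97
  0x97 ⊕ 0x39 = 0xAE
  0xAE ⊕ 0xDF = 0x71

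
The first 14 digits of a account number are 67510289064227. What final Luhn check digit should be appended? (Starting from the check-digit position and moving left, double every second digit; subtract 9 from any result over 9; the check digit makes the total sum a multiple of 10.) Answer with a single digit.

Partial digits right→left: 7 2 2 4 6 0 9 8 2 0 1 5 7 6
Double every second digit counting from the check-digit position (so the 1st, 3rd, 5th, ... of the partial from the right).
  doubled (with −9 where >9): 5 4 3 9 4 2 5 → sum 32
  kept as-is: 2 4 0 8 0 5 6 → sum 25
Total = 32 + 25 = 57.
Check digit = (10 − (57 mod 10)) mod 10 = 3.

3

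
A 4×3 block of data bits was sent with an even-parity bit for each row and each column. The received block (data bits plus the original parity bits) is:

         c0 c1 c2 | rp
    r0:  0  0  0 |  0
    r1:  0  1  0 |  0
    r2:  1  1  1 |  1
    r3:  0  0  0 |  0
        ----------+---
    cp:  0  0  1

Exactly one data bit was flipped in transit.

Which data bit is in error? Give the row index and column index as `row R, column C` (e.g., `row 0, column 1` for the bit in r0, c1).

Recompute each row's even parity and compare to rp:
  r0: data parity 0, sent rp 0 → ok
  r1: data parity 1, sent rp 0 → mismatch
  r2: data parity 1, sent rp 1 → ok
  r3: data parity 0, sent rp 0 → ok
Recompute each column's even parity and compare to cp:
  c0: data parity 1, sent cp 0 → mismatch
  c1: data parity 0, sent cp 0 → ok
  c2: data parity 1, sent cp 1 → ok
Exactly one row (r1) and one column (c0) fail → the flipped bit is at their intersection.

row 1, column 0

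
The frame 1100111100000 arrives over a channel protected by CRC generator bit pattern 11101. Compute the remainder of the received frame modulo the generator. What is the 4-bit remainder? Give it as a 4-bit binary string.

Modulo-2 division of 1100111100000 by 11101:
  pos 0: 11001 XOR 11101 = 00100
  pos 2: 10011 XOR 11101 = 01110
  pos 3: 11101 XOR 11101 = 00000
Remainder = 0000 (zero — the frame passes the CRC check).

0000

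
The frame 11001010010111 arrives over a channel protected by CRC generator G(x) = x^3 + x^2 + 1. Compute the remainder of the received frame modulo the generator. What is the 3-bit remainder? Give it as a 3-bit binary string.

000

Modulo-2 division of 11001010010111 by 1101:
  pos 0: 1100 XOR 1101 = 0001
  pos 3: 1101 XOR 1101 = 0000
  pos 9: 1011 XOR 1101 = 0110
  pos 10: 1101 XOR 1101 = 0000
Remainder = 000 (zero — the frame passes the CRC check).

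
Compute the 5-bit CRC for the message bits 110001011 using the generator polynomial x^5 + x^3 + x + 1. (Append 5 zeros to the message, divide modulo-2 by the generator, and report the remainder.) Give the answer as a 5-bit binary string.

Append 5 zeros: 11000101100000. Divide by 101011 (XOR where the leading bit is 1):
  pos 0: 110001 XOR 101011 = 011010
  pos 1: 110100 XOR 101011 = 011111
  pos 2: 111111 XOR 101011 = 010100
  pos 3: 101001 XOR 101011 = 000010
  pos 7: 100000 XOR 101011 = 001011
Remainder (last 5 bits) = 10110. This is the CRC / FCS.

10110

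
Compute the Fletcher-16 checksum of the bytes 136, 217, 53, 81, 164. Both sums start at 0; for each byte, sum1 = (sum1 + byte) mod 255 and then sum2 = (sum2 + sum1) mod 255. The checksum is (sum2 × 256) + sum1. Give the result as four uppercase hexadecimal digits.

Running sums (mod 255):
  after byte 0 (136): sum1=136, sum2=136
  after byte 1 (217): sum1=98, sum2=234
  after byte 2 (53): sum1=151, sum2=130
  after byte 3 (81): sum1=232, sum2=107
  after byte 4 (164): sum1=141, sum2=248
Checksum = sum2·256 + sum1 = 248·256 + 141 = 63629 = 0xF88D.

F88D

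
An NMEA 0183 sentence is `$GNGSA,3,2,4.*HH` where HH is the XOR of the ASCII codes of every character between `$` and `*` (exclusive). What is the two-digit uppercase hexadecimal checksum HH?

XOR the ASCII codes of the payload characters:
  'G' = 0x47 → acc = 0x47
  'N' = 0x4E → acc = 0x09
  'G' = 0x47 → acc = 0x4E
  'S' = 0x53 → acc = 0x1D
  'A' = 0x41 → acc = 0x5C
  ',' = 0x2C → acc = 0x70
  '3' = 0x33 → acc = 0x43
  ',' = 0x2C → acc = 0x6F
  '2' = 0x32 → acc = 0x5D
  ',' = 0x2C → acc = 0x71
  '4' = 0x34 → acc = 0x45
  '.' = 0x2E → acc = 0x6B
Checksum = 0x6B.

6B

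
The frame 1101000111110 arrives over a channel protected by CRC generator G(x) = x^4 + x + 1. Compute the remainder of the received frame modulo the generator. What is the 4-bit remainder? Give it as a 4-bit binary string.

Modulo-2 division of 1101000111110 by 10011:
  pos 0: 11010 XOR 10011 = 01001
  pos 1: 10010 XOR 10011 = 00001
  pos 5: 10111 XOR 10011 = 00100
  pos 7: 10011 XOR 10011 = 00000
Remainder = 0000 (zero — the frame passes the CRC check).

0000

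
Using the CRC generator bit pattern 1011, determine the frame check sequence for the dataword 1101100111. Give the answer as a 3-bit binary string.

Append 3 zeros: 1101100111000. Divide by 1011 (XOR where the leading bit is 1):
  pos 0: 1101 XOR 1011 = 0110
  pos 1: 1101 XOR 1011 = 0110
  pos 2: 1100 XOR 1011 = 0111
  pos 3: 1110 XOR 1011 = 0101
  pos 4: 1011 XOR 1011 = 0000
  pos 8: 1100 XOR 1011 = 0111
  pos 9: 1110 XOR 1011 = 0101
Remainder (last 3 bits) = 101. This is the CRC / FCS.

101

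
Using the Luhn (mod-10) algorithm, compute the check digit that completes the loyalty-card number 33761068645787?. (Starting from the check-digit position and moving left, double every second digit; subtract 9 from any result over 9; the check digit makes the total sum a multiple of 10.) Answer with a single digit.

0

Partial digits right→left: 7 8 7 5 4 6 8 6 0 1 6 7 3 3
Double every second digit counting from the check-digit position (so the 1st, 3rd, 5th, ... of the partial from the right).
  doubled (with −9 where >9): 5 5 8 7 0 3 6 → sum 34
  kept as-is: 8 5 6 6 1 7 3 → sum 36
Total = 34 + 36 = 70.
Check digit = (10 − (70 mod 10)) mod 10 = 0.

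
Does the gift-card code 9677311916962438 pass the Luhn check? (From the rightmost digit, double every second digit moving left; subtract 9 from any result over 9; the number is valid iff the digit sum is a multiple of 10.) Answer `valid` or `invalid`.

valid

From the right, keep odd positions and double even positions (subtract 9 from any doubled value over 9):
  doubled (positions 2,4,...): 6 4 9 2 2 6 5 9 → sum 43
  kept (positions 1,3,...): 8 4 6 6 9 1 7 6 → sum 47
Total = 90.
90 mod 10 = 0, so the number is valid.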